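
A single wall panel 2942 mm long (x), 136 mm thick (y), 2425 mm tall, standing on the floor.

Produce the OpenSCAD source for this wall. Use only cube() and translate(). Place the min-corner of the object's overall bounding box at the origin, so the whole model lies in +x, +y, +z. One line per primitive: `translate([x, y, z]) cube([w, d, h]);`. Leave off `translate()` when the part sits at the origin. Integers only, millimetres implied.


cube([2942, 136, 2425]);


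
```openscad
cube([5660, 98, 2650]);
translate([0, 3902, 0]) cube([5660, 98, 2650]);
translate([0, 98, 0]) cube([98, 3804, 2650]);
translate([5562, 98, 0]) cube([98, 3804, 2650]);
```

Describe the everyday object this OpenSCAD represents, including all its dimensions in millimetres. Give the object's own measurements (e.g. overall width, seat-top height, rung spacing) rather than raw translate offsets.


The wall frame of a small rectangular building: four walls, each 2650 mm tall and 98 mm thick, enclosing a footprint 5660 mm (x) by 4000 mm (y) outside-to-outside, with no floor or roof. The front and back walls (the −y and +y sides) span the full width; the two side walls fit between them.


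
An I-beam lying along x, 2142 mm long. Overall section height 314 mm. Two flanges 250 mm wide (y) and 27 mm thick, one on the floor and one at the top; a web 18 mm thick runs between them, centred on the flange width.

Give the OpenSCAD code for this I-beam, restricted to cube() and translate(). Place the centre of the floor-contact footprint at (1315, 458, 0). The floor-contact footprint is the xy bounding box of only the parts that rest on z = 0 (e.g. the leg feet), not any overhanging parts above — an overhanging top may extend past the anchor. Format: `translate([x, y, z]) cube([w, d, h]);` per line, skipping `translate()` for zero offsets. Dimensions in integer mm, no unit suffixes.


translate([244, 333, 0]) cube([2142, 250, 27]);
translate([244, 449, 27]) cube([2142, 18, 260]);
translate([244, 333, 287]) cube([2142, 250, 27]);


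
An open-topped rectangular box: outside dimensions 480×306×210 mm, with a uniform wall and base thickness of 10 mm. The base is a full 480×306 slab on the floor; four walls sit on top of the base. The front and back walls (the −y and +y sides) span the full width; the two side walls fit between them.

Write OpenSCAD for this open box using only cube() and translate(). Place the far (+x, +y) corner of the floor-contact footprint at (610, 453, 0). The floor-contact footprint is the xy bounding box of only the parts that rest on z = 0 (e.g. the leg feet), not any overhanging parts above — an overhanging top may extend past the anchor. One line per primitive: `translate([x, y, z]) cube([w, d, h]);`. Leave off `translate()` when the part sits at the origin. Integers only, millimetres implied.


translate([130, 147, 0]) cube([480, 306, 10]);
translate([130, 147, 10]) cube([480, 10, 200]);
translate([130, 443, 10]) cube([480, 10, 200]);
translate([130, 157, 10]) cube([10, 286, 200]);
translate([600, 157, 10]) cube([10, 286, 200]);


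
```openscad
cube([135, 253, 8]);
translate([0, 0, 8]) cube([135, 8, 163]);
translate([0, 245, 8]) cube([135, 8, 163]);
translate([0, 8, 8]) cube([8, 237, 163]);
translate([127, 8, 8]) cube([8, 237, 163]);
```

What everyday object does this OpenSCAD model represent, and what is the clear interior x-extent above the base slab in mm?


An open box. The internal width is 119 mm.

A 135×253 base slab with four walls standing on it — an open box. The base is 135 mm wide and the walls are 8 mm thick, so the internal width is 135 − 2 × 8 = 119 mm.


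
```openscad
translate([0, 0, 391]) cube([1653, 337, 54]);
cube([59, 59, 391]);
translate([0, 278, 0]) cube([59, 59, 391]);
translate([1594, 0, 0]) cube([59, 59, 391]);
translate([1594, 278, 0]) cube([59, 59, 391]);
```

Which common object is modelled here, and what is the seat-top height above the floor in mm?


A bench. The seat-top height is 445 mm.

A long slab on four corner posts — a bench. The slab sits at z = 391 with thickness 54, so the top is 391 + 54 = 445 mm.


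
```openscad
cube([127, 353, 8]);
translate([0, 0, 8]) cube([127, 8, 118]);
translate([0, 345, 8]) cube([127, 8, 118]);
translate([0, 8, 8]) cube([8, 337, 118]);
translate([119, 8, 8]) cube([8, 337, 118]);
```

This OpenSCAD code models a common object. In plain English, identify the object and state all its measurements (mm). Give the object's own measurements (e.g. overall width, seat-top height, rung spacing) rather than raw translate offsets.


An open-topped rectangular box: outside dimensions 127×353×126 mm, with a uniform wall and base thickness of 8 mm. The base is a full 127×353 slab on the floor; four walls sit on top of the base. The front and back walls (the −y and +y sides) span the full width; the two side walls fit between them.


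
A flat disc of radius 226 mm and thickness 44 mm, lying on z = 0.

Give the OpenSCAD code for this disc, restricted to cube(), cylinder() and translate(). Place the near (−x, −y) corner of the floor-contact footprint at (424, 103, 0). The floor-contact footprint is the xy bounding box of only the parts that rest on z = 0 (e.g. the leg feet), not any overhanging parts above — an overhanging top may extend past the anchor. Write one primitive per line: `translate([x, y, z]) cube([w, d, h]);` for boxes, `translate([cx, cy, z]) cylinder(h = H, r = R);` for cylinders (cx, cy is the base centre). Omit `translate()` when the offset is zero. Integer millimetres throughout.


translate([650, 329, 0]) cylinder(h = 44, r = 226);


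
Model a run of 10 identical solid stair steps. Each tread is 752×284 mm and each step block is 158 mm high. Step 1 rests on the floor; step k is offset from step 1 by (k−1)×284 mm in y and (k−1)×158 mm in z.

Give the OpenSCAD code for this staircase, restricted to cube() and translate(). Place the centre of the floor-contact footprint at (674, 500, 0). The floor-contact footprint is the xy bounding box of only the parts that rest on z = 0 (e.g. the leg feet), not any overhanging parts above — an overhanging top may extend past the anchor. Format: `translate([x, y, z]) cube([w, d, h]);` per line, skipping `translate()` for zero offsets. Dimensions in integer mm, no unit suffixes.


translate([298, 358, 0]) cube([752, 284, 158]);
translate([298, 642, 158]) cube([752, 284, 158]);
translate([298, 926, 316]) cube([752, 284, 158]);
translate([298, 1210, 474]) cube([752, 284, 158]);
translate([298, 1494, 632]) cube([752, 284, 158]);
translate([298, 1778, 790]) cube([752, 284, 158]);
translate([298, 2062, 948]) cube([752, 284, 158]);
translate([298, 2346, 1106]) cube([752, 284, 158]);
translate([298, 2630, 1264]) cube([752, 284, 158]);
translate([298, 2914, 1422]) cube([752, 284, 158]);


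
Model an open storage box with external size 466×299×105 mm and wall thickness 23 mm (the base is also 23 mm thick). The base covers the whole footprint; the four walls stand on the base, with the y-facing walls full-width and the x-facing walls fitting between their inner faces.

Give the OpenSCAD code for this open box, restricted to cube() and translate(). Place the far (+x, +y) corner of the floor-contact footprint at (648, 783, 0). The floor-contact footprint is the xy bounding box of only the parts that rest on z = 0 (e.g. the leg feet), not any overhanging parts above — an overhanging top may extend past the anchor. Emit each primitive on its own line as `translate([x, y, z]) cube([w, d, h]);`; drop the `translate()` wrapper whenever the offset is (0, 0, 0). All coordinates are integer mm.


translate([182, 484, 0]) cube([466, 299, 23]);
translate([182, 484, 23]) cube([466, 23, 82]);
translate([182, 760, 23]) cube([466, 23, 82]);
translate([182, 507, 23]) cube([23, 253, 82]);
translate([625, 507, 23]) cube([23, 253, 82]);


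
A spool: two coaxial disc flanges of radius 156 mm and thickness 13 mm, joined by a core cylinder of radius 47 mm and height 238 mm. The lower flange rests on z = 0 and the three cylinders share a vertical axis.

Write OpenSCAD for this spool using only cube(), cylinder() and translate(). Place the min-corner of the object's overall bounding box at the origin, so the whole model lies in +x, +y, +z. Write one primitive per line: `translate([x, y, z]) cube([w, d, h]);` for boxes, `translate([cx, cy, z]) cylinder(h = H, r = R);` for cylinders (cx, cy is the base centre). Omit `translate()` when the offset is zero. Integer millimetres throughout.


translate([156, 156, 0]) cylinder(h = 13, r = 156);
translate([156, 156, 13]) cylinder(h = 238, r = 47);
translate([156, 156, 251]) cylinder(h = 13, r = 156);


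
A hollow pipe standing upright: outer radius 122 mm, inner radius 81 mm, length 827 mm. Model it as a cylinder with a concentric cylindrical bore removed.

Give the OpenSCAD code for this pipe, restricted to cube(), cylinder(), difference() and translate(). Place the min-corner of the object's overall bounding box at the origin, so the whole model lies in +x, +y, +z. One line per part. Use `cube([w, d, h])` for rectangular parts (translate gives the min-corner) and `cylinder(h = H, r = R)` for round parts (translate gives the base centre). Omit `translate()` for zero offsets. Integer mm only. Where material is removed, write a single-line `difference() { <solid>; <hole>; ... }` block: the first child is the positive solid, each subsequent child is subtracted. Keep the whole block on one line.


difference() { translate([122, 122, 0]) cylinder(h = 827, r = 122); translate([122, 122, 0]) cylinder(h = 827, r = 81); }


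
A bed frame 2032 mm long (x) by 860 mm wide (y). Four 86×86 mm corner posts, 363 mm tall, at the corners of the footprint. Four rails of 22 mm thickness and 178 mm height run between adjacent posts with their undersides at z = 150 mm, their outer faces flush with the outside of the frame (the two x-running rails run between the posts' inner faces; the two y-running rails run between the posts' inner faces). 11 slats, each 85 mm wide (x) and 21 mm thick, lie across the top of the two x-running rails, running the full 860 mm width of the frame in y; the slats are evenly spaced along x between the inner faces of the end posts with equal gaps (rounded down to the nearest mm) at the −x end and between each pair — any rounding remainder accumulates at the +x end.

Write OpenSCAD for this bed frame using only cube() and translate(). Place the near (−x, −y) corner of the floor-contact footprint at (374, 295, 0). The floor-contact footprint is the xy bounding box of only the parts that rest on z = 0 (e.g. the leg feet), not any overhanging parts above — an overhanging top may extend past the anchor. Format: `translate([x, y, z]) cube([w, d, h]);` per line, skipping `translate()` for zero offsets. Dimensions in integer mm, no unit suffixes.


translate([374, 295, 0]) cube([86, 86, 363]);
translate([374, 1069, 0]) cube([86, 86, 363]);
translate([2320, 295, 0]) cube([86, 86, 363]);
translate([2320, 1069, 0]) cube([86, 86, 363]);
translate([460, 295, 150]) cube([1860, 22, 178]);
translate([460, 1133, 150]) cube([1860, 22, 178]);
translate([374, 381, 150]) cube([22, 688, 178]);
translate([2384, 381, 150]) cube([22, 688, 178]);
translate([537, 295, 328]) cube([85, 860, 21]);
translate([699, 295, 328]) cube([85, 860, 21]);
translate([861, 295, 328]) cube([85, 860, 21]);
translate([1023, 295, 328]) cube([85, 860, 21]);
translate([1185, 295, 328]) cube([85, 860, 21]);
translate([1347, 295, 328]) cube([85, 860, 21]);
translate([1509, 295, 328]) cube([85, 860, 21]);
translate([1671, 295, 328]) cube([85, 860, 21]);
translate([1833, 295, 328]) cube([85, 860, 21]);
translate([1995, 295, 328]) cube([85, 860, 21]);
translate([2157, 295, 328]) cube([85, 860, 21]);


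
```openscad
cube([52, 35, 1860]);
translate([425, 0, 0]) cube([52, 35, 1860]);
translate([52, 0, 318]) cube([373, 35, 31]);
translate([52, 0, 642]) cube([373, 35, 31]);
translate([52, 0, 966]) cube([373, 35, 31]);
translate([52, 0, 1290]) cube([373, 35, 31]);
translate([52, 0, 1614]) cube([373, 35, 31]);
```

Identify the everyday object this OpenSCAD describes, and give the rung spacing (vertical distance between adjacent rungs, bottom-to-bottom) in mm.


A ladder. The rung spacing is 324 mm.

Two tall 52×35 posts with 5 short bars between them — a ladder. Adjacent rungs sit at z = 318 and z = 642, so the spacing is 642 − 318 = 324 mm.


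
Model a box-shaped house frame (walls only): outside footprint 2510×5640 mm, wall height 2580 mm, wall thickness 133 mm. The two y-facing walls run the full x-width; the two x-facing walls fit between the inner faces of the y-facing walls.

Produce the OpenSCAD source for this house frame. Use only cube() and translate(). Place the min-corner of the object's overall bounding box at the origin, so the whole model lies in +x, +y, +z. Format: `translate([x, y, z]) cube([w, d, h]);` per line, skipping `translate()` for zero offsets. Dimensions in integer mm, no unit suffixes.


cube([2510, 133, 2580]);
translate([0, 5507, 0]) cube([2510, 133, 2580]);
translate([0, 133, 0]) cube([133, 5374, 2580]);
translate([2377, 133, 0]) cube([133, 5374, 2580]);


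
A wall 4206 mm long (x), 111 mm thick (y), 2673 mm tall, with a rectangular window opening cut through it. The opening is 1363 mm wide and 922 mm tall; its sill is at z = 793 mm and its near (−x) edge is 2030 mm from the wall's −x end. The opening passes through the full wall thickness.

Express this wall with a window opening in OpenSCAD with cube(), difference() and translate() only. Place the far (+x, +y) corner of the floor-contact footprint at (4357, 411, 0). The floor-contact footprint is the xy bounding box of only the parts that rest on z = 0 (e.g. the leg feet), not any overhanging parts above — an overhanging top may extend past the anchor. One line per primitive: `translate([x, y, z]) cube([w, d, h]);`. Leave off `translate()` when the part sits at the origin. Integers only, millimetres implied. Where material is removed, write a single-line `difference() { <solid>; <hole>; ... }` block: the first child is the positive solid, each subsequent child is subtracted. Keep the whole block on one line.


difference() { translate([151, 300, 0]) cube([4206, 111, 2673]); translate([2181, 300, 793]) cube([1363, 111, 922]); }


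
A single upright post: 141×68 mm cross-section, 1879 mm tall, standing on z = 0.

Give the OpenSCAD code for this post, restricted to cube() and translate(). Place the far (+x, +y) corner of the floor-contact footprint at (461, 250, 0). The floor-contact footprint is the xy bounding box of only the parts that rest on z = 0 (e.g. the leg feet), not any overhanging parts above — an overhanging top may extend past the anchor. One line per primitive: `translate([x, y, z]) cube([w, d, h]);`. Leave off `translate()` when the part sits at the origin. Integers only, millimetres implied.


translate([320, 182, 0]) cube([141, 68, 1879]);


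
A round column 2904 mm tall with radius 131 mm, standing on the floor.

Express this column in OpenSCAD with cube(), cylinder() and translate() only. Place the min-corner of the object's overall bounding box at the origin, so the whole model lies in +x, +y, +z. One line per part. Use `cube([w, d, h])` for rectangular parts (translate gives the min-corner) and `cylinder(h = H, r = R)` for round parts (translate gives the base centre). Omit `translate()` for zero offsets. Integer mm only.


translate([131, 131, 0]) cylinder(h = 2904, r = 131);


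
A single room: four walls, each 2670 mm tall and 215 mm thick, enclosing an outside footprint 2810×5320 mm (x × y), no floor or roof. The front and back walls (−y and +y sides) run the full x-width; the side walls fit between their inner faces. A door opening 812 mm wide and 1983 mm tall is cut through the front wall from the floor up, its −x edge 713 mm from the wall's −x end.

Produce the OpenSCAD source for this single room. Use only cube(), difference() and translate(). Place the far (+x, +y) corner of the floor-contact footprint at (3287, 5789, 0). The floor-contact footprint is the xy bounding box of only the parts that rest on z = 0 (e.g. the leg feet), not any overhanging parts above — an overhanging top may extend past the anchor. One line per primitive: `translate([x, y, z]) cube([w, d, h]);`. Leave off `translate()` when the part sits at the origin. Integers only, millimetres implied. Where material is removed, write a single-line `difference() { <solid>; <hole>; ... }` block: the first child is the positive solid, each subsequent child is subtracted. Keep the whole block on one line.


difference() { translate([477, 469, 0]) cube([2810, 215, 2670]); translate([1190, 469, 0]) cube([812, 215, 1983]); }
translate([477, 5574, 0]) cube([2810, 215, 2670]);
translate([477, 684, 0]) cube([215, 4890, 2670]);
translate([3072, 684, 0]) cube([215, 4890, 2670]);


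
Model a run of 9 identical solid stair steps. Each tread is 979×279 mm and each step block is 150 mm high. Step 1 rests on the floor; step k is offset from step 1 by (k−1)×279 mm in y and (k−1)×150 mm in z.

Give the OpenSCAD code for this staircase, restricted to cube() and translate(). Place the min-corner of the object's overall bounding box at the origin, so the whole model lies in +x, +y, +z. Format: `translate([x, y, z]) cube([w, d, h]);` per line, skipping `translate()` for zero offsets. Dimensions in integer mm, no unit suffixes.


cube([979, 279, 150]);
translate([0, 279, 150]) cube([979, 279, 150]);
translate([0, 558, 300]) cube([979, 279, 150]);
translate([0, 837, 450]) cube([979, 279, 150]);
translate([0, 1116, 600]) cube([979, 279, 150]);
translate([0, 1395, 750]) cube([979, 279, 150]);
translate([0, 1674, 900]) cube([979, 279, 150]);
translate([0, 1953, 1050]) cube([979, 279, 150]);
translate([0, 2232, 1200]) cube([979, 279, 150]);


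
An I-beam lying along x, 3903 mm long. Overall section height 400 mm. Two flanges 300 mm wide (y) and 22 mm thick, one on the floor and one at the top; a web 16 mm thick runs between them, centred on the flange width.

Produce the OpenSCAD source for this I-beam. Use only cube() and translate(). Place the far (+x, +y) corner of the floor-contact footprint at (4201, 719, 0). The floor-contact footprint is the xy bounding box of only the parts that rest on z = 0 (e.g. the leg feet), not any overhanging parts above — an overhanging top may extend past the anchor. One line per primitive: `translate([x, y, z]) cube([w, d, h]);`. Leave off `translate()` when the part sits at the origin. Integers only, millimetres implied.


translate([298, 419, 0]) cube([3903, 300, 22]);
translate([298, 561, 22]) cube([3903, 16, 356]);
translate([298, 419, 378]) cube([3903, 300, 22]);


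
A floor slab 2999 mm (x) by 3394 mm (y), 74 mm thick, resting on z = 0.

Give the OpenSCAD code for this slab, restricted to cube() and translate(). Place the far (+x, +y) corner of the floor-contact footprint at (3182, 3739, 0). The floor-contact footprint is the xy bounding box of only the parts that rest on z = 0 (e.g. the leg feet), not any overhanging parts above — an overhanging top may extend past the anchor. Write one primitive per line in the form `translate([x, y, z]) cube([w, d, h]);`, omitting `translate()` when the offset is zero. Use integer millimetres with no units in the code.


translate([183, 345, 0]) cube([2999, 3394, 74]);


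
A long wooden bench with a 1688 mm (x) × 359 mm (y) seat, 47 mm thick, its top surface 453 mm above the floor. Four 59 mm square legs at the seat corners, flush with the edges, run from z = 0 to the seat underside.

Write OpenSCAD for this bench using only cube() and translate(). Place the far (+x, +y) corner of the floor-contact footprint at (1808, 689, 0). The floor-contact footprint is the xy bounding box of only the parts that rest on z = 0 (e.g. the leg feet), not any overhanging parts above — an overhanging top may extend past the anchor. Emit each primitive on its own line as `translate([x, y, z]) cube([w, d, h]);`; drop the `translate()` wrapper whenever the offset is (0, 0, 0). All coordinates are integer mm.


translate([120, 330, 406]) cube([1688, 359, 47]);
translate([120, 330, 0]) cube([59, 59, 406]);
translate([120, 630, 0]) cube([59, 59, 406]);
translate([1749, 330, 0]) cube([59, 59, 406]);
translate([1749, 630, 0]) cube([59, 59, 406]);


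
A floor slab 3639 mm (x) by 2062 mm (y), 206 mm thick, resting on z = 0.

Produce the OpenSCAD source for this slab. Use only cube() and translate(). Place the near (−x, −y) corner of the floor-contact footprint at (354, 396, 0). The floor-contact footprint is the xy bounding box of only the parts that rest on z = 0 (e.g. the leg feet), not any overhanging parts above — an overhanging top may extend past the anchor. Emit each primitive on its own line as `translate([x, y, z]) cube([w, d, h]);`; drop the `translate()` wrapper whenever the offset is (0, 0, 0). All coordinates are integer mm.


translate([354, 396, 0]) cube([3639, 2062, 206]);


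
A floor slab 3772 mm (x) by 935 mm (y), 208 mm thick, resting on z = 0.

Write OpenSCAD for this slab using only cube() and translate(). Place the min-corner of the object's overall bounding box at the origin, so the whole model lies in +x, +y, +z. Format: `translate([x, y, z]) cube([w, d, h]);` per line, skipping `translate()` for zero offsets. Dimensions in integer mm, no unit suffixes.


cube([3772, 935, 208]);


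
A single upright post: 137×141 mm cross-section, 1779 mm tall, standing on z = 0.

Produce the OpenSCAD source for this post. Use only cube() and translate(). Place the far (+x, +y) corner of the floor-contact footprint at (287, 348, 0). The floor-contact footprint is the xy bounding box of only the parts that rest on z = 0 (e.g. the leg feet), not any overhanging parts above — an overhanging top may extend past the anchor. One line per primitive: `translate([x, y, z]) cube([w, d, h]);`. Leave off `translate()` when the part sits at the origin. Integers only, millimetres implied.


translate([150, 207, 0]) cube([137, 141, 1779]);


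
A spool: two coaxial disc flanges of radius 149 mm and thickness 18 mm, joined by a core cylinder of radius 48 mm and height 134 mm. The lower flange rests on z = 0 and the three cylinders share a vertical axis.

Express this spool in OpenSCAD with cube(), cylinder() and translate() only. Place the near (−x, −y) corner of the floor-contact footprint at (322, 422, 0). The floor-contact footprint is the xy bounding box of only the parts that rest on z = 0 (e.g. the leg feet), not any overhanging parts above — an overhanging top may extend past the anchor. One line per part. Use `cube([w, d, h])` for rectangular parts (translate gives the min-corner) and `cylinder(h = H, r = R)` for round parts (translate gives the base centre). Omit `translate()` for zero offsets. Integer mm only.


translate([471, 571, 0]) cylinder(h = 18, r = 149);
translate([471, 571, 18]) cylinder(h = 134, r = 48);
translate([471, 571, 152]) cylinder(h = 18, r = 149);


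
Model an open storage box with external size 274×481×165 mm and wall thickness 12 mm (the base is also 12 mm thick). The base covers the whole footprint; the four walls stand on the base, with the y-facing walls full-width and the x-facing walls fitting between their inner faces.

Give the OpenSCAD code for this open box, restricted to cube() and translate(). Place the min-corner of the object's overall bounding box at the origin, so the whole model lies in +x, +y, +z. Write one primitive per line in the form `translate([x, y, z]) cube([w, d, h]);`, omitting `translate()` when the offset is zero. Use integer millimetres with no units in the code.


cube([274, 481, 12]);
translate([0, 0, 12]) cube([274, 12, 153]);
translate([0, 469, 12]) cube([274, 12, 153]);
translate([0, 12, 12]) cube([12, 457, 153]);
translate([262, 12, 12]) cube([12, 457, 153]);


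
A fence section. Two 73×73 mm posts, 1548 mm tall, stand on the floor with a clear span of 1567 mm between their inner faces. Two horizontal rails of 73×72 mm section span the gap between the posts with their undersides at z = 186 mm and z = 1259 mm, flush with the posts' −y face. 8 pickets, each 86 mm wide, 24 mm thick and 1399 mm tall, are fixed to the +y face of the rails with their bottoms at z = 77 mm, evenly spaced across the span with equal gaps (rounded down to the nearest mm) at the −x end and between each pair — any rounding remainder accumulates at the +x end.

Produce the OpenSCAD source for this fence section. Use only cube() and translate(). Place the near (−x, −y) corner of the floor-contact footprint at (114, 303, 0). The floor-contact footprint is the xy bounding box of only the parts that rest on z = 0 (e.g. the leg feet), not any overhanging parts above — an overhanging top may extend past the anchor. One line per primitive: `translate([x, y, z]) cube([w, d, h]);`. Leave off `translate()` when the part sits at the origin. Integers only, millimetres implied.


translate([114, 303, 0]) cube([73, 73, 1548]);
translate([1754, 303, 0]) cube([73, 73, 1548]);
translate([187, 303, 186]) cube([1567, 73, 72]);
translate([187, 303, 1259]) cube([1567, 73, 72]);
translate([284, 376, 77]) cube([86, 24, 1399]);
translate([467, 376, 77]) cube([86, 24, 1399]);
translate([650, 376, 77]) cube([86, 24, 1399]);
translate([833, 376, 77]) cube([86, 24, 1399]);
translate([1016, 376, 77]) cube([86, 24, 1399]);
translate([1199, 376, 77]) cube([86, 24, 1399]);
translate([1382, 376, 77]) cube([86, 24, 1399]);
translate([1565, 376, 77]) cube([86, 24, 1399]);


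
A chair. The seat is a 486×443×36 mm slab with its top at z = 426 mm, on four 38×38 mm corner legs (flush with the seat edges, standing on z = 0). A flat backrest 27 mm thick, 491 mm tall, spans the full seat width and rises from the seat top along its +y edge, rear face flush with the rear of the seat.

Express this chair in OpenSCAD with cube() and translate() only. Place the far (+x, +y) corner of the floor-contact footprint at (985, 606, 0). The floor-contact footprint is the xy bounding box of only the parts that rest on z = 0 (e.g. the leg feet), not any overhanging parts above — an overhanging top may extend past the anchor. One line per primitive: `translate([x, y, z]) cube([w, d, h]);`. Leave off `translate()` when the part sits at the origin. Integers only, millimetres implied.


// leg_h = 426 - 36 = 390
translate([499, 163, 390]) cube([486, 443, 36]);
translate([499, 163, 0]) cube([38, 38, 390]);
translate([947, 163, 0]) cube([38, 38, 390]);
translate([499, 568, 0]) cube([38, 38, 390]);
translate([947, 568, 0]) cube([38, 38, 390]);
translate([499, 579, 426]) cube([486, 27, 491]);


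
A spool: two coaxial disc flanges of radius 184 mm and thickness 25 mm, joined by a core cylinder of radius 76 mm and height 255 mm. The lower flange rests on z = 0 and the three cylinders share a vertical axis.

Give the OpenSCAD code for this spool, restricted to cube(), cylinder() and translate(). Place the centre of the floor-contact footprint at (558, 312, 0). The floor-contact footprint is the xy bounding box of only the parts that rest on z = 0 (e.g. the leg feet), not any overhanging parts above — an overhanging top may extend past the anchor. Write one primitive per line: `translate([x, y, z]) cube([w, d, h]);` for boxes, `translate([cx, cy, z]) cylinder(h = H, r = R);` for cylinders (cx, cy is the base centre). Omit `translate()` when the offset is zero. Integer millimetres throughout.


translate([558, 312, 0]) cylinder(h = 25, r = 184);
translate([558, 312, 25]) cylinder(h = 255, r = 76);
translate([558, 312, 280]) cylinder(h = 25, r = 184);


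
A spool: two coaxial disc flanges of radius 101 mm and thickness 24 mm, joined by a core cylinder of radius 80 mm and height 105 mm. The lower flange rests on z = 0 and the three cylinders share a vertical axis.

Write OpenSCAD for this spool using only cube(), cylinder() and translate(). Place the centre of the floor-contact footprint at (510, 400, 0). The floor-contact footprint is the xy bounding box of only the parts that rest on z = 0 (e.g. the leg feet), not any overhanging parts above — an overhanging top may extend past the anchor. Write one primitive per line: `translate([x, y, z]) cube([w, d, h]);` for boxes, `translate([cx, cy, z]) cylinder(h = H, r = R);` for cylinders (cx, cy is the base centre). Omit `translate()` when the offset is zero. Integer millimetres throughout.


translate([510, 400, 0]) cylinder(h = 24, r = 101);
translate([510, 400, 24]) cylinder(h = 105, r = 80);
translate([510, 400, 129]) cylinder(h = 24, r = 101);


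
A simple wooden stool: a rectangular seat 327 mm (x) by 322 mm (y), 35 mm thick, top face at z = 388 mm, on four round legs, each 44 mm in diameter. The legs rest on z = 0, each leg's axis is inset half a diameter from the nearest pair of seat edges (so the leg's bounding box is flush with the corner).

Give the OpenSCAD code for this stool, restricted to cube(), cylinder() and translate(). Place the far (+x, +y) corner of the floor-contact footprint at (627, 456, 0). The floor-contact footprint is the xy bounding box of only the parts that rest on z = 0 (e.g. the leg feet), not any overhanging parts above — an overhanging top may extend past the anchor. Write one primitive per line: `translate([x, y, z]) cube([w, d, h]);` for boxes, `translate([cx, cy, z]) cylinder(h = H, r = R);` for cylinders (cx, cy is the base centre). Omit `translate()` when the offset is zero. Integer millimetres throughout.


translate([300, 134, 353]) cube([327, 322, 35]);
translate([322, 156, 0]) cylinder(h = 353, r = 22);
translate([605, 156, 0]) cylinder(h = 353, r = 22);
translate([322, 434, 0]) cylinder(h = 353, r = 22);
translate([605, 434, 0]) cylinder(h = 353, r = 22);


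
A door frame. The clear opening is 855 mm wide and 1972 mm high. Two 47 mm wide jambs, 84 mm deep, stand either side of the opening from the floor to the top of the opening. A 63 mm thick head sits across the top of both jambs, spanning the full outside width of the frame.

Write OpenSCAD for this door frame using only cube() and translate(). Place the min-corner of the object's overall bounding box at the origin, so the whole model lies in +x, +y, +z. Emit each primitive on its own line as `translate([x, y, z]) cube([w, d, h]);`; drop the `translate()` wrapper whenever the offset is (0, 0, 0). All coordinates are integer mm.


cube([47, 84, 1972]);
translate([902, 0, 0]) cube([47, 84, 1972]);
translate([0, 0, 1972]) cube([949, 84, 63]);


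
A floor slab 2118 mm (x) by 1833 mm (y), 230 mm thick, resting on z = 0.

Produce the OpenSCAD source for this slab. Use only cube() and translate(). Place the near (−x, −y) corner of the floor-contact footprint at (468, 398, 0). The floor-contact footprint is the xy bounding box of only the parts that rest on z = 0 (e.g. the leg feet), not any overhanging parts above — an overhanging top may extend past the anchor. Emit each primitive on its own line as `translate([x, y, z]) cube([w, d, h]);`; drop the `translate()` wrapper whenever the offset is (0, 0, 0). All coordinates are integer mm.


translate([468, 398, 0]) cube([2118, 1833, 230]);


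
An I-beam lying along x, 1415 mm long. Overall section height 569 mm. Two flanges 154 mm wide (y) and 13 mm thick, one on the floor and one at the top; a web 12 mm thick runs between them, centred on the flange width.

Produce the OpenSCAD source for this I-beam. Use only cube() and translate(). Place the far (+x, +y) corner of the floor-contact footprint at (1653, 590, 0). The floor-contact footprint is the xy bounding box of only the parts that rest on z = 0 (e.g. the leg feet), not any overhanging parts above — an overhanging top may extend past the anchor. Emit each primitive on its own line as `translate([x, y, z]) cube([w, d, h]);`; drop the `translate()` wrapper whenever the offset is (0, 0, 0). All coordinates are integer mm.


translate([238, 436, 0]) cube([1415, 154, 13]);
translate([238, 507, 13]) cube([1415, 12, 543]);
translate([238, 436, 556]) cube([1415, 154, 13]);


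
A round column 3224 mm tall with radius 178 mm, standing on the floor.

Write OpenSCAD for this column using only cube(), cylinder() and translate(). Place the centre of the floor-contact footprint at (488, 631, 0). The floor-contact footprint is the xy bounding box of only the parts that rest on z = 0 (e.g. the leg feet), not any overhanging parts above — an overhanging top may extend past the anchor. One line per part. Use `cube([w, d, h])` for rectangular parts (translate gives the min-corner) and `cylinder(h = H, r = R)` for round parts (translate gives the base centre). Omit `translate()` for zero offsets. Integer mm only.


translate([488, 631, 0]) cylinder(h = 3224, r = 178);


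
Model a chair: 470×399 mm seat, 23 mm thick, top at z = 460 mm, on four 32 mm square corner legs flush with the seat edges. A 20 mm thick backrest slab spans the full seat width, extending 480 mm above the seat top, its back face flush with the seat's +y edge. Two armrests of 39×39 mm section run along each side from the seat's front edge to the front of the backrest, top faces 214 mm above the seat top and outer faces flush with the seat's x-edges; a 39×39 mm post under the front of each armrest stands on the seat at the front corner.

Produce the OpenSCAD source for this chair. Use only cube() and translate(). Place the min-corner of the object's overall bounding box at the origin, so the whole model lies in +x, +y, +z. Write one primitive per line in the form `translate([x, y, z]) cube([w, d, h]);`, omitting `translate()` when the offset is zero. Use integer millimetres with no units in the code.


translate([0, 0, 437]) cube([470, 399, 23]);
cube([32, 32, 437]);
translate([438, 0, 0]) cube([32, 32, 437]);
translate([0, 367, 0]) cube([32, 32, 437]);
translate([438, 367, 0]) cube([32, 32, 437]);
translate([0, 379, 460]) cube([470, 20, 480]);
translate([0, 0, 635]) cube([39, 379, 39]);
translate([431, 0, 635]) cube([39, 379, 39]);
translate([0, 0, 460]) cube([39, 39, 175]);
translate([431, 0, 460]) cube([39, 39, 175]);


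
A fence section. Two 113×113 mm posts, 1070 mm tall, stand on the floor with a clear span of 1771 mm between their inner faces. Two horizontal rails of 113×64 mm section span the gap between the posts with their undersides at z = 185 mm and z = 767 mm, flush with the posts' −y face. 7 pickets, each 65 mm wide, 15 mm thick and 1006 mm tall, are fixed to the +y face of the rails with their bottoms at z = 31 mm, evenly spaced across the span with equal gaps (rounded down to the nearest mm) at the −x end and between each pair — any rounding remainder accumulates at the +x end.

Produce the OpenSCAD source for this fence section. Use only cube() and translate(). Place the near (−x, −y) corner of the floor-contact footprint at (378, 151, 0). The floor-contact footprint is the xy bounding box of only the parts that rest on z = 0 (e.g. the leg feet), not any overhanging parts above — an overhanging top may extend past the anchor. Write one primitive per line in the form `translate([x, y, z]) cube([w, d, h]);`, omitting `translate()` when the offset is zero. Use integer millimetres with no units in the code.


translate([378, 151, 0]) cube([113, 113, 1070]);
translate([2262, 151, 0]) cube([113, 113, 1070]);
translate([491, 151, 185]) cube([1771, 113, 64]);
translate([491, 151, 767]) cube([1771, 113, 64]);
translate([655, 264, 31]) cube([65, 15, 1006]);
translate([884, 264, 31]) cube([65, 15, 1006]);
translate([1113, 264, 31]) cube([65, 15, 1006]);
translate([1342, 264, 31]) cube([65, 15, 1006]);
translate([1571, 264, 31]) cube([65, 15, 1006]);
translate([1800, 264, 31]) cube([65, 15, 1006]);
translate([2029, 264, 31]) cube([65, 15, 1006]);


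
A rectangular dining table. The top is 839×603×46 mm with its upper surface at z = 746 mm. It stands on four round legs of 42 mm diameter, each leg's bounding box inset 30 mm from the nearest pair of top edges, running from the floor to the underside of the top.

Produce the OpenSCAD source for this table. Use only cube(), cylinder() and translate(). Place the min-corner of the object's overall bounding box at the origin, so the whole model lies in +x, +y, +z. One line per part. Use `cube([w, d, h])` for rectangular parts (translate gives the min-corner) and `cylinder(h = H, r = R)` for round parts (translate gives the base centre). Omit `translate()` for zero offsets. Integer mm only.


// leg_h = 746 - 46 = 700
translate([0, 0, 700]) cube([839, 603, 46]);
translate([51, 51, 0]) cylinder(h = 700, r = 21);
translate([788, 51, 0]) cylinder(h = 700, r = 21);
translate([51, 552, 0]) cylinder(h = 700, r = 21);
translate([788, 552, 0]) cylinder(h = 700, r = 21);


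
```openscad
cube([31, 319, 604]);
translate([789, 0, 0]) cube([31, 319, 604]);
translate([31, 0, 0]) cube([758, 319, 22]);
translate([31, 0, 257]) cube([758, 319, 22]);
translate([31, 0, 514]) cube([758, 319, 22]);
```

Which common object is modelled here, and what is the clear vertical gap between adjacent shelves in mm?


A bookshelf. The clear shelf gap is 235 mm.

Two tall side panels with 3 horizontal boards between them — a bookshelf. The first two shelf undersides are at z = 0 and z = 257; with shelf thickness 22, the clear gap is 257 − 0 − 22 = 235 mm.


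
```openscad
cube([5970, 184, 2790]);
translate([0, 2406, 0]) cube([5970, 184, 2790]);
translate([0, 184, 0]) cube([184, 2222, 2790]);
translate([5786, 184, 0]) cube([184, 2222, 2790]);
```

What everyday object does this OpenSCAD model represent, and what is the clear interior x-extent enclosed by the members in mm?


A house (or room) frame. The interior width is 5602 mm.

Four 2790 mm walls enclosing a rectangle with no floor or roof — a room or house frame. Outside width is 5970 mm and wall thickness is 184 mm, so the interior width is 5970 − 2 × 184 = 5602 mm.


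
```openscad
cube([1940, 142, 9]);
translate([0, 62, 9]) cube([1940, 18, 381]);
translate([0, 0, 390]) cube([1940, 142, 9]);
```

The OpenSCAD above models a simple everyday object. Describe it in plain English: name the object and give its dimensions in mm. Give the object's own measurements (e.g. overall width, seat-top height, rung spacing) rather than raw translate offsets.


An I-beam lying along x, 1940 mm long. Overall section height 399 mm. Two flanges 142 mm wide (y) and 9 mm thick, one on the floor and one at the top; a web 18 mm thick runs between them, centred on the flange width.


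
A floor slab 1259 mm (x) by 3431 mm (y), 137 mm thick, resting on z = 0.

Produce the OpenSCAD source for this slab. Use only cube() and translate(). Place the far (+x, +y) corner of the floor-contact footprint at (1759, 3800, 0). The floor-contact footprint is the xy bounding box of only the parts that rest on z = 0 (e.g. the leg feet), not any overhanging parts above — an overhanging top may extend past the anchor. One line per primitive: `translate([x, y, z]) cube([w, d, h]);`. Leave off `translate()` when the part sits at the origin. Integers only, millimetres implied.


translate([500, 369, 0]) cube([1259, 3431, 137]);


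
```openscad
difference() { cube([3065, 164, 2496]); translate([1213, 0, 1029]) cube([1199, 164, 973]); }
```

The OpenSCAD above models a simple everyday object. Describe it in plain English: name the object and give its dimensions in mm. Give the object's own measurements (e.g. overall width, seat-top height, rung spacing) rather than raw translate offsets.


A wall 3065 mm long (x), 164 mm thick (y), 2496 mm tall, with a rectangular window opening cut through it. The opening is 1199 mm wide and 973 mm tall; its sill is at z = 1029 mm and its near (−x) edge is 1213 mm from the wall's −x end. The opening passes through the full wall thickness.


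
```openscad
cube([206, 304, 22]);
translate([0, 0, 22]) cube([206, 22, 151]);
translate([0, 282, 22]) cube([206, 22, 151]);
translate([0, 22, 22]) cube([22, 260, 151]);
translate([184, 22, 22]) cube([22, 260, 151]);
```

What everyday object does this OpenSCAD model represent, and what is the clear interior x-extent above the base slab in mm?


An open box. The internal width is 162 mm.

A 206×304 base slab with four walls standing on it — an open box. The base is 206 mm wide and the walls are 22 mm thick, so the internal width is 206 − 2 × 22 = 162 mm.
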